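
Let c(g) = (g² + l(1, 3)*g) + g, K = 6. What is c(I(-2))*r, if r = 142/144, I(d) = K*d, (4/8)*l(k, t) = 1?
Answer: 213/2 ≈ 106.50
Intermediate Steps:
l(k, t) = 2 (l(k, t) = 2*1 = 2)
I(d) = 6*d
c(g) = g² + 3*g (c(g) = (g² + 2*g) + g = g² + 3*g)
r = 71/72 (r = 142*(1/144) = 71/72 ≈ 0.98611)
c(I(-2))*r = ((6*(-2))*(3 + 6*(-2)))*(71/72) = -12*(3 - 12)*(71/72) = -12*(-9)*(71/72) = 108*(71/72) = 213/2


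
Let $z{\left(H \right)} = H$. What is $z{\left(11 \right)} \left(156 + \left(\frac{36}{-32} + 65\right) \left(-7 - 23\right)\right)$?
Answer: $- \frac{77451}{4} \approx -19363.0$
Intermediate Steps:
$z{\left(11 \right)} \left(156 + \left(\frac{36}{-32} + 65\right) \left(-7 - 23\right)\right) = 11 \left(156 + \left(\frac{36}{-32} + 65\right) \left(-7 - 23\right)\right) = 11 \left(156 + \left(36 \left(- \frac{1}{32}\right) + 65\right) \left(-30\right)\right) = 11 \left(156 + \left(- \frac{9}{8} + 65\right) \left(-30\right)\right) = 11 \left(156 + \frac{511}{8} \left(-30\right)\right) = 11 \left(156 - \frac{7665}{4}\right) = 11 \left(- \frac{7041}{4}\right) = - \frac{77451}{4}$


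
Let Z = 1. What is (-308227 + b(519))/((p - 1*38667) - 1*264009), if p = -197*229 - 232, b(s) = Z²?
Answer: 102742/116007 ≈ 0.88565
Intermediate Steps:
b(s) = 1 (b(s) = 1² = 1)
p = -45345 (p = -45113 - 232 = -45345)
(-308227 + b(519))/((p - 1*38667) - 1*264009) = (-308227 + 1)/((-45345 - 1*38667) - 1*264009) = -308226/((-45345 - 38667) - 264009) = -308226/(-84012 - 264009) = -308226/(-348021) = -308226*(-1/348021) = 102742/116007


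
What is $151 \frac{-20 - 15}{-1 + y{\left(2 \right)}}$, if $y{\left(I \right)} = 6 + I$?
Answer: $-755$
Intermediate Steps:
$151 \frac{-20 - 15}{-1 + y{\left(2 \right)}} = 151 \frac{-20 - 15}{-1 + \left(6 + 2\right)} = 151 \left(- \frac{35}{-1 + 8}\right) = 151 \left(- \frac{35}{7}\right) = 151 \left(\left(-35\right) \frac{1}{7}\right) = 151 \left(-5\right) = -755$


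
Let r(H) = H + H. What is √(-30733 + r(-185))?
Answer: I*√31103 ≈ 176.36*I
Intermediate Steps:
r(H) = 2*H
√(-30733 + r(-185)) = √(-30733 + 2*(-185)) = √(-30733 - 370) = √(-31103) = I*√31103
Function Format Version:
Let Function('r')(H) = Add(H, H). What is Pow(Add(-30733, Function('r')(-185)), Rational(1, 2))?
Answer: Mul(I, Pow(31103, Rational(1, 2))) ≈ Mul(176.36, I)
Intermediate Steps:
Function('r')(H) = Mul(2, H)
Pow(Add(-30733, Function('r')(-185)), Rational(1, 2)) = Pow(Add(-30733, Mul(2, -185)), Rational(1, 2)) = Pow(Add(-30733, -370), Rational(1, 2)) = Pow(-31103, Rational(1, 2)) = Mul(I, Pow(31103, Rational(1, 2)))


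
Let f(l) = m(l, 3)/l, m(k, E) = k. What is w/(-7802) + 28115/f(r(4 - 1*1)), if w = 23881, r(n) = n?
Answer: 219329349/7802 ≈ 28112.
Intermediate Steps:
f(l) = 1 (f(l) = l/l = 1)
w/(-7802) + 28115/f(r(4 - 1*1)) = 23881/(-7802) + 28115/1 = 23881*(-1/7802) + 28115*1 = -23881/7802 + 28115 = 219329349/7802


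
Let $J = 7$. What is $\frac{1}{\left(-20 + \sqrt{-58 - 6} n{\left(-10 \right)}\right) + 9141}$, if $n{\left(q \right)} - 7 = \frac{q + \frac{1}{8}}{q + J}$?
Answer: $\frac{82089}{748794778} - \frac{741 i}{748794778} \approx 0.00010963 - 9.8959 \cdot 10^{-7} i$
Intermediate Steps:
$n{\left(q \right)} = 7 + \frac{\frac{1}{8} + q}{7 + q}$ ($n{\left(q \right)} = 7 + \frac{q + \frac{1}{8}}{q + 7} = 7 + \frac{q + \frac{1}{8}}{7 + q} = 7 + \frac{\frac{1}{8} + q}{7 + q}$)
$\frac{1}{\left(-20 + \sqrt{-58 - 6} n{\left(-10 \right)}\right) + 9141} = \frac{1}{\left(-20 + \sqrt{-58 - 6} \frac{393 + 64 \left(-10\right)}{8 \left(7 - 10\right)}\right) + 9141} = \frac{1}{\left(-20 + \sqrt{-64} \frac{393 - 640}{8 \left(-3\right)}\right) + 9141} = \frac{1}{\left(-20 + 8 i \frac{1}{8} \left(- \frac{1}{3}\right) \left(-247\right)\right) + 9141} = \frac{1}{\left(-20 + 8 i \frac{247}{24}\right) + 9141} = \frac{1}{\left(-20 + \frac{247 i}{3}\right) + 9141} = \frac{1}{9121 + \frac{247 i}{3}} = \frac{9 \left(9121 - \frac{247 i}{3}\right)}{748794778}$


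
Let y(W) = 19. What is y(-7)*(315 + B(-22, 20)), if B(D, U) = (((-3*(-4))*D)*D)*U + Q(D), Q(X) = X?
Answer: 2212607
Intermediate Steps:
B(D, U) = D + 12*U*D² (B(D, U) = (((-3*(-4))*D)*D)*U + D = ((12*D)*D)*U + D = (12*D²)*U + D = 12*U*D² + D = D + 12*U*D²)
y(-7)*(315 + B(-22, 20)) = 19*(315 - 22*(1 + 12*(-22)*20)) = 19*(315 - 22*(1 - 5280)) = 19*(315 - 22*(-5279)) = 19*(315 + 116138) = 19*116453 = 2212607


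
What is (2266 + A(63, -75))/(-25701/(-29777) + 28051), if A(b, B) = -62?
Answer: 16407127/208825082 ≈ 0.078569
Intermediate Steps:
(2266 + A(63, -75))/(-25701/(-29777) + 28051) = (2266 - 62)/(-25701/(-29777) + 28051) = 2204/(-25701*(-1/29777) + 28051) = 2204/(25701/29777 + 28051) = 2204/(835300328/29777) = 2204*(29777/835300328) = 16407127/208825082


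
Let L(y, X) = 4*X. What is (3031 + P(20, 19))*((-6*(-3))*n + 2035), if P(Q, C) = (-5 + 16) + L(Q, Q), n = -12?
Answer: 5678918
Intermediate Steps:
P(Q, C) = 11 + 4*Q (P(Q, C) = (-5 + 16) + 4*Q = 11 + 4*Q)
(3031 + P(20, 19))*((-6*(-3))*n + 2035) = (3031 + (11 + 4*20))*(-6*(-3)*(-12) + 2035) = (3031 + (11 + 80))*(18*(-12) + 2035) = (3031 + 91)*(-216 + 2035) = 3122*1819 = 5678918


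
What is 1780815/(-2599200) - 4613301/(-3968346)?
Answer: 54711131969/114605832480 ≈ 0.47739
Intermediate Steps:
1780815/(-2599200) - 4613301/(-3968346) = 1780815*(-1/2599200) - 4613301*(-1/3968346) = -118721/173280 + 1537767/1322782 = 54711131969/114605832480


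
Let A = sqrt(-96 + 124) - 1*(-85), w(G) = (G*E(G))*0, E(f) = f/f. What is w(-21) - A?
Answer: -85 - 2*sqrt(7) ≈ -90.292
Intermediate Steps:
E(f) = 1
w(G) = 0 (w(G) = (G*1)*0 = G*0 = 0)
A = 85 + 2*sqrt(7) (A = sqrt(28) + 85 = 2*sqrt(7) + 85 = 85 + 2*sqrt(7) ≈ 90.292)
w(-21) - A = 0 - (85 + 2*sqrt(7)) = 0 + (-85 - 2*sqrt(7)) = -85 - 2*sqrt(7)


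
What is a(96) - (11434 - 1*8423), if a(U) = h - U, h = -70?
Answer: -3177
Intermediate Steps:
a(U) = -70 - U
a(96) - (11434 - 1*8423) = (-70 - 1*96) - (11434 - 1*8423) = (-70 - 96) - (11434 - 8423) = -166 - 1*3011 = -166 - 3011 = -3177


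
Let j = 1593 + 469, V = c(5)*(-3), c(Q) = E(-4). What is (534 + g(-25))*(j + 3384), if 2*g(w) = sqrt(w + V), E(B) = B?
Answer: 2908164 + 2723*I*sqrt(13) ≈ 2.9082e+6 + 9817.9*I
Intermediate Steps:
c(Q) = -4
V = 12 (V = -4*(-3) = 12)
j = 2062
g(w) = sqrt(12 + w)/2 (g(w) = sqrt(w + 12)/2 = sqrt(12 + w)/2)
(534 + g(-25))*(j + 3384) = (534 + sqrt(12 - 25)/2)*(2062 + 3384) = (534 + sqrt(-13)/2)*5446 = (534 + (I*sqrt(13))/2)*5446 = (534 + I*sqrt(13)/2)*5446 = 2908164 + 2723*I*sqrt(13)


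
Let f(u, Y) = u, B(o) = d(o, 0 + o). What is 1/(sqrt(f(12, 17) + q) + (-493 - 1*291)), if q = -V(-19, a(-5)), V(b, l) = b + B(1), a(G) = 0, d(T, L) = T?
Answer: -392/307313 - sqrt(30)/614626 ≈ -0.0012845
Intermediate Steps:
B(o) = o
V(b, l) = 1 + b (V(b, l) = b + 1 = 1 + b)
q = 18 (q = -(1 - 19) = -1*(-18) = 18)
1/(sqrt(f(12, 17) + q) + (-493 - 1*291)) = 1/(sqrt(12 + 18) + (-493 - 1*291)) = 1/(sqrt(30) + (-493 - 291)) = 1/(sqrt(30) - 784) = 1/(-784 + sqrt(30))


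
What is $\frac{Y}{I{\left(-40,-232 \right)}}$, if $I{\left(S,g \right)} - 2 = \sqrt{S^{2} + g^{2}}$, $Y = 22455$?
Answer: $- \frac{4491}{5542} + \frac{8982 \sqrt{866}}{2771} \approx 94.578$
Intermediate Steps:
$I{\left(S,g \right)} = 2 + \sqrt{S^{2} + g^{2}}$
$\frac{Y}{I{\left(-40,-232 \right)}} = \frac{22455}{2 + \sqrt{\left(-40\right)^{2} + \left(-232\right)^{2}}} = \frac{22455}{2 + \sqrt{1600 + 53824}} = \frac{22455}{2 + \sqrt{55424}} = \frac{22455}{2 + 8 \sqrt{866}}$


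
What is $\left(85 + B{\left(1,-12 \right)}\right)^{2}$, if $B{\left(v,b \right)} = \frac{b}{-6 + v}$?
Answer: $\frac{190969}{25} \approx 7638.8$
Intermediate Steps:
$\left(85 + B{\left(1,-12 \right)}\right)^{2} = \left(85 - \frac{12}{-6 + 1}\right)^{2} = \left(85 - \frac{12}{-5}\right)^{2} = \left(85 - - \frac{12}{5}\right)^{2} = \left(85 + \frac{12}{5}\right)^{2} = \left(\frac{437}{5}\right)^{2} = \frac{190969}{25}$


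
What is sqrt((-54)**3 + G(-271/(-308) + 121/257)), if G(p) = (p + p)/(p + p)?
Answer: I*sqrt(157463) ≈ 396.82*I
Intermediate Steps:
G(p) = 1 (G(p) = (2*p)/((2*p)) = (2*p)*(1/(2*p)) = 1)
sqrt((-54)**3 + G(-271/(-308) + 121/257)) = sqrt((-54)**3 + 1) = sqrt(-157464 + 1) = sqrt(-157463) = I*sqrt(157463)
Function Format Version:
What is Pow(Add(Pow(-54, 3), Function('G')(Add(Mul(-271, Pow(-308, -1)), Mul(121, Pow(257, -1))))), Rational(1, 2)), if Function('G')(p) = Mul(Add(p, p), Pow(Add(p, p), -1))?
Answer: Mul(I, Pow(157463, Rational(1, 2))) ≈ Mul(396.82, I)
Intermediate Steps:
Function('G')(p) = 1 (Function('G')(p) = Mul(Mul(2, p), Pow(Mul(2, p), -1)) = Mul(Mul(2, p), Mul(Rational(1, 2), Pow(p, -1))) = 1)
Pow(Add(Pow(-54, 3), Function('G')(Add(Mul(-271, Pow(-308, -1)), Mul(121, Pow(257, -1))))), Rational(1, 2)) = Pow(Add(Pow(-54, 3), 1), Rational(1, 2)) = Pow(Add(-157464, 1), Rational(1, 2)) = Pow(-157463, Rational(1, 2)) = Mul(I, Pow(157463, Rational(1, 2)))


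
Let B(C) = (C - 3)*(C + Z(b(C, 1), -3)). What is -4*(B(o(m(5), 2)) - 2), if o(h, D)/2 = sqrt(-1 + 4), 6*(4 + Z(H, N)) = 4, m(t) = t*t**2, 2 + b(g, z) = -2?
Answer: -80 + 152*sqrt(3)/3 ≈ 7.7572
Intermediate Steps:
b(g, z) = -4 (b(g, z) = -2 - 2 = -4)
m(t) = t**3
Z(H, N) = -10/3 (Z(H, N) = -4 + (1/6)*4 = -4 + 2/3 = -10/3)
o(h, D) = 2*sqrt(3) (o(h, D) = 2*sqrt(-1 + 4) = 2*sqrt(3))
B(C) = (-3 + C)*(-10/3 + C) (B(C) = (C - 3)*(C - 10/3) = (-3 + C)*(-10/3 + C))
-4*(B(o(m(5), 2)) - 2) = -4*((10 + (2*sqrt(3))**2 - 38*sqrt(3)/3) - 2) = -4*((10 + 12 - 38*sqrt(3)/3) - 2) = -4*((22 - 38*sqrt(3)/3) - 2) = -4*(20 - 38*sqrt(3)/3) = -80 + 152*sqrt(3)/3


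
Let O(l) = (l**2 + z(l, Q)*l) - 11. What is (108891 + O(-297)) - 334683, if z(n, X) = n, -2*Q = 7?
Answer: -49385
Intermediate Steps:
Q = -7/2 (Q = -1/2*7 = -7/2 ≈ -3.5000)
O(l) = -11 + 2*l**2 (O(l) = (l**2 + l*l) - 11 = (l**2 + l**2) - 11 = 2*l**2 - 11 = -11 + 2*l**2)
(108891 + O(-297)) - 334683 = (108891 + (-11 + 2*(-297)**2)) - 334683 = (108891 + (-11 + 2*88209)) - 334683 = (108891 + (-11 + 176418)) - 334683 = (108891 + 176407) - 334683 = 285298 - 334683 = -49385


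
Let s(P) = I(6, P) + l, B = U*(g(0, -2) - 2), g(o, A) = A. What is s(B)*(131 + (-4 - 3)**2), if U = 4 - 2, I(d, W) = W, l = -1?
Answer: -1620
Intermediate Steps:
U = 2
B = -8 (B = 2*(-2 - 2) = 2*(-4) = -8)
s(P) = -1 + P (s(P) = P - 1 = -1 + P)
s(B)*(131 + (-4 - 3)**2) = (-1 - 8)*(131 + (-4 - 3)**2) = -9*(131 + (-7)**2) = -9*(131 + 49) = -9*180 = -1620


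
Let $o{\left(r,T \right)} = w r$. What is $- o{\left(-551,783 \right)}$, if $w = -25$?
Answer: $-13775$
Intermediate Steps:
$o{\left(r,T \right)} = - 25 r$
$- o{\left(-551,783 \right)} = - \left(-25\right) \left(-551\right) = \left(-1\right) 13775 = -13775$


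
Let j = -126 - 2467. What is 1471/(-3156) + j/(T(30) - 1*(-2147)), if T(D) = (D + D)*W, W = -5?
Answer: -10900445/5829132 ≈ -1.8700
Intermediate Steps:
j = -2593
T(D) = -10*D (T(D) = (D + D)*(-5) = (2*D)*(-5) = -10*D)
1471/(-3156) + j/(T(30) - 1*(-2147)) = 1471/(-3156) - 2593/(-10*30 - 1*(-2147)) = 1471*(-1/3156) - 2593/(-300 + 2147) = -1471/3156 - 2593/1847 = -10900445/5829132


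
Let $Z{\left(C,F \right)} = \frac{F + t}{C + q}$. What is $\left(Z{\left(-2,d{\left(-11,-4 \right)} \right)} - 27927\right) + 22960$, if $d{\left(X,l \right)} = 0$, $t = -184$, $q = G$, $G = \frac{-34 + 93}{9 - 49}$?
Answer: $- \frac{683053}{139} \approx -4914.0$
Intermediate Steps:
$G = - \frac{59}{40}$ ($G = \frac{59}{-40} = 59 \left(- \frac{1}{40}\right) = - \frac{59}{40} \approx -1.475$)
$q = - \frac{59}{40} \approx -1.475$
$Z{\left(C,F \right)} = \frac{-184 + F}{- \frac{59}{40} + C}$ ($Z{\left(C,F \right)} = \frac{F - 184}{C - \frac{59}{40}} = \frac{-184 + F}{- \frac{59}{40} + C}$)
$\left(Z{\left(-2,d{\left(-11,-4 \right)} \right)} - 27927\right) + 22960 = \left(\frac{40 \left(-184 + 0\right)}{-59 + 40 \left(-2\right)} - 27927\right) + 22960 = \left(40 \frac{1}{-59 - 80} \left(-184\right) - 27927\right) + 22960 = \left(40 \frac{1}{-139} \left(-184\right) - 27927\right) + 22960 = \left(40 \left(- \frac{1}{139}\right) \left(-184\right) - 27927\right) + 22960 = \left(\frac{7360}{139} - 27927\right) + 22960 = - \frac{3874493}{139} + 22960 = - \frac{683053}{139}$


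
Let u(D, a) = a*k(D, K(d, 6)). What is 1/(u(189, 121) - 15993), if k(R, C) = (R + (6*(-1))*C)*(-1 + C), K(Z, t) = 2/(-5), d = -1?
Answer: -25/1210404 ≈ -2.0654e-5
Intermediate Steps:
K(Z, t) = -⅖ (K(Z, t) = 2*(-⅕) = -⅖)
k(R, C) = (-1 + C)*(R - 6*C) (k(R, C) = (R - 6*C)*(-1 + C) = (-1 + C)*(R - 6*C))
u(D, a) = a*(-84/25 - 7*D/5) (u(D, a) = a*(-D - 6*(-⅖)² + 6*(-⅖) - 2*D/5) = a*(-D - 6*4/25 - 12/5 - 2*D/5) = a*(-D - 24/25 - 12/5 - 2*D/5) = a*(-84/25 - 7*D/5))
1/(u(189, 121) - 15993) = 1/(-7/25*121*(12 + 5*189) - 15993) = 1/(-7/25*121*(12 + 945) - 15993) = 1/(-7/25*121*957 - 15993) = 1/(-810579/25 - 15993) = 1/(-1210404/25) = -25/1210404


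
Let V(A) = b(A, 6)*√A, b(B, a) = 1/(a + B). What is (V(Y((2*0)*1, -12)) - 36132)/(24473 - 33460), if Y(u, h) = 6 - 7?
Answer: 36132/8987 - I/44935 ≈ 4.0205 - 2.2254e-5*I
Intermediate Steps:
Y(u, h) = -1
b(B, a) = 1/(B + a)
V(A) = √A/(6 + A) (V(A) = √A/(A + 6) = √A/(6 + A))
(V(Y((2*0)*1, -12)) - 36132)/(24473 - 33460) = (√(-1)/(6 - 1) - 36132)/(24473 - 33460) = (I/5 - 36132)/(-8987) = (I*(⅕) - 36132)*(-1/8987) = (I/5 - 36132)*(-1/8987) = (-36132 + I/5)*(-1/8987) = 36132/8987 - I/44935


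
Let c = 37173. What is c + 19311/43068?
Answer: 533662025/14356 ≈ 37173.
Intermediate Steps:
c + 19311/43068 = 37173 + 19311/43068 = 37173 + 19311*(1/43068) = 37173 + 6437/14356 = 533662025/14356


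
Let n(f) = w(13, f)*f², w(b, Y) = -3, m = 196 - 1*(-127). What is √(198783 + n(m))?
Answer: 2*I*√28551 ≈ 337.94*I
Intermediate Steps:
m = 323 (m = 196 + 127 = 323)
n(f) = -3*f²
√(198783 + n(m)) = √(198783 - 3*323²) = √(198783 - 3*104329) = √(198783 - 312987) = √(-114204) = 2*I*√28551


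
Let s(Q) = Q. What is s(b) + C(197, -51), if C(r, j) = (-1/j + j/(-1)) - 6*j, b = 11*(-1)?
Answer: 17647/51 ≈ 346.02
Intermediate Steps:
b = -11
C(r, j) = -1/j - 7*j (C(r, j) = (-1/j + j*(-1)) - 6*j = (-1/j - j) - 6*j = (-j - 1/j) - 6*j = -1/j - 7*j)
s(b) + C(197, -51) = -11 + (-1/(-51) - 7*(-51)) = -11 + (-1*(-1/51) + 357) = -11 + (1/51 + 357) = -11 + 18208/51 = 17647/51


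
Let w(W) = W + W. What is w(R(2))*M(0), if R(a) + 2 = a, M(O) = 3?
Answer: 0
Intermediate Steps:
R(a) = -2 + a
w(W) = 2*W
w(R(2))*M(0) = (2*(-2 + 2))*3 = (2*0)*3 = 0*3 = 0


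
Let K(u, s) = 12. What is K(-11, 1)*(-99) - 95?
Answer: -1283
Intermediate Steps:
K(-11, 1)*(-99) - 95 = 12*(-99) - 95 = -1188 - 95 = -1283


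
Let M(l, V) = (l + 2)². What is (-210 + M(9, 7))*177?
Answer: -15753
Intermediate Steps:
M(l, V) = (2 + l)²
(-210 + M(9, 7))*177 = (-210 + (2 + 9)²)*177 = (-210 + 11²)*177 = (-210 + 121)*177 = -89*177 = -15753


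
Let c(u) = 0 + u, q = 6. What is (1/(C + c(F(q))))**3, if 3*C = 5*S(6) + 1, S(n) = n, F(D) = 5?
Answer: 27/97336 ≈ 0.00027739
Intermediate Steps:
c(u) = u
C = 31/3 (C = (5*6 + 1)/3 = (30 + 1)/3 = (1/3)*31 = 31/3 ≈ 10.333)
(1/(C + c(F(q))))**3 = (1/(31/3 + 5))**3 = (1/(46/3))**3 = (3/46)**3 = 27/97336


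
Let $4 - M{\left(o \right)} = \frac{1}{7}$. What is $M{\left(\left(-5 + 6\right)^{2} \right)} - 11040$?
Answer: $- \frac{77253}{7} \approx -11036.0$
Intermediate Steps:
$M{\left(o \right)} = \frac{27}{7}$ ($M{\left(o \right)} = 4 - \frac{1}{7} = \frac{27}{7}$)
$M{\left(\left(-5 + 6\right)^{2} \right)} - 11040 = \frac{27}{7} - 11040 = - \frac{77253}{7}$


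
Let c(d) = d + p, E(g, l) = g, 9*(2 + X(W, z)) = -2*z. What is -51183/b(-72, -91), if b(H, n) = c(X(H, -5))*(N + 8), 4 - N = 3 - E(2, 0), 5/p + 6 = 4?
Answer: 83754/61 ≈ 1373.0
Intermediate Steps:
p = -5/2 (p = 5/(-6 + 4) = 5/(-2) = 5*(-½) = -5/2 ≈ -2.5000)
X(W, z) = -2 - 2*z/9 (X(W, z) = -2 + (-2*z)/9 = -2 - 2*z/9)
N = 3 (N = 4 - (3 - 1*2) = 4 - (3 - 2) = 4 - 1*1 = 4 - 1 = 3)
c(d) = -5/2 + d (c(d) = d - 5/2 = -5/2 + d)
b(H, n) = -671/18 (b(H, n) = (-5/2 + (-2 - 2/9*(-5)))*(3 + 8) = (-5/2 + (-2 + 10/9))*11 = (-5/2 - 8/9)*11 = -61/18*11 = -671/18)
-51183/b(-72, -91) = -51183/(-671/18) = -51183*(-18/671) = 83754/61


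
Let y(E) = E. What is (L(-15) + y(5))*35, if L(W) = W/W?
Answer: 210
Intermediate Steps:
L(W) = 1
(L(-15) + y(5))*35 = (1 + 5)*35 = 6*35 = 210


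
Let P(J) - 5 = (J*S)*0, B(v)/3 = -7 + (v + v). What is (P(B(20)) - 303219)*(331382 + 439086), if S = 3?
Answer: -233616684152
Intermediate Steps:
B(v) = -21 + 6*v (B(v) = 3*(-7 + (v + v)) = 3*(-7 + 2*v) = -21 + 6*v)
P(J) = 5 (P(J) = 5 + (J*3)*0 = 5 + (3*J)*0 = 5 + 0 = 5)
(P(B(20)) - 303219)*(331382 + 439086) = (5 - 303219)*(331382 + 439086) = -303214*770468 = -233616684152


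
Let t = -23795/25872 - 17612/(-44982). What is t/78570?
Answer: -122987/18294867360 ≈ -6.7225e-6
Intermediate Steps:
t = -122987/232848 (t = -23795*1/25872 - 17612*(-1/44982) = -23795/25872 + 74/189 = -122987/232848 ≈ -0.52819)
t/78570 = -122987/232848/78570 = -122987/232848*1/78570 = -122987/18294867360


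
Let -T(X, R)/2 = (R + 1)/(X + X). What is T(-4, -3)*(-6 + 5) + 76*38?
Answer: 5777/2 ≈ 2888.5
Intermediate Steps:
T(X, R) = -(1 + R)/X (T(X, R) = -2*(R + 1)/(X + X) = -2*(1 + R)/(2*X) = -2*(1 + R)*1/(2*X) = -(1 + R)/X)
T(-4, -3)*(-6 + 5) + 76*38 = ((-1 - 1*(-3))/(-4))*(-6 + 5) + 76*38 = -(-1 + 3)/4*(-1) + 2888 = -¼*2*(-1) + 2888 = -½*(-1) + 2888 = ½ + 2888 = 5777/2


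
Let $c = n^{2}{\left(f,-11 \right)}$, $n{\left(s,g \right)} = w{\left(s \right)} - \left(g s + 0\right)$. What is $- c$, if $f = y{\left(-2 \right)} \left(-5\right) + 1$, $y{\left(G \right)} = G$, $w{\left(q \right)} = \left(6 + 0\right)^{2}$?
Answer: $-24649$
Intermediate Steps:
$w{\left(q \right)} = 36$ ($w{\left(q \right)} = 6^{2} = 36$)
$f = 11$ ($f = \left(-2\right) \left(-5\right) + 1 = 10 + 1 = 11$)
$n{\left(s,g \right)} = 36 - g s$ ($n{\left(s,g \right)} = 36 - \left(g s + 0\right) = 36 - g s$)
$c = 24649$ ($c = \left(36 - \left(-11\right) 11\right)^{2} = \left(36 + 121\right)^{2} = 157^{2} = 24649$)
$- c = \left(-1\right) 24649 = -24649$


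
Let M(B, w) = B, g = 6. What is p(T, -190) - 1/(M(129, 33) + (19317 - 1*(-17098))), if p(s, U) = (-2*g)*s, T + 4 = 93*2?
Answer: -79812097/36544 ≈ -2184.0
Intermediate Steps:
T = 182 (T = -4 + 93*2 = -4 + 186 = 182)
p(s, U) = -12*s (p(s, U) = (-2*6)*s = -12*s)
p(T, -190) - 1/(M(129, 33) + (19317 - 1*(-17098))) = -12*182 - 1/(129 + (19317 - 1*(-17098))) = -2184 - 1/(129 + (19317 + 17098)) = -2184 - 1/(129 + 36415) = -2184 - 1/36544 = -79812097/36544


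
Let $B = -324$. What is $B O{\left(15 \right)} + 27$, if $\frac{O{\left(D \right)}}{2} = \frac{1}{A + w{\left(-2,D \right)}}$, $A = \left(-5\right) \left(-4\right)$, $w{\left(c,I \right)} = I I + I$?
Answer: $\frac{1593}{65} \approx 24.508$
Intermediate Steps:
$w{\left(c,I \right)} = I + I^{2}$ ($w{\left(c,I \right)} = I^{2} + I = I + I^{2}$)
$A = 20$
$O{\left(D \right)} = \frac{2}{20 + D \left(1 + D\right)}$
$B O{\left(15 \right)} + 27 = - 324 \frac{2}{20 + 15 \left(1 + 15\right)} + 27 = - 324 \frac{2}{20 + 15 \cdot 16} + 27 = - 324 \frac{2}{20 + 240} + 27 = - 324 \cdot \frac{2}{260} + 27 = - 324 \cdot 2 \cdot \frac{1}{260} + 27 = \left(-324\right) \frac{1}{130} + 27 = - \frac{162}{65} + 27 = \frac{1593}{65}$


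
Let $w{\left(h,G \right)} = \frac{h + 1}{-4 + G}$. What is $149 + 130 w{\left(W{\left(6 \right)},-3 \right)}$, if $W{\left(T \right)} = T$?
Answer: $19$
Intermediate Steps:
$w{\left(h,G \right)} = \frac{1 + h}{-4 + G}$
$149 + 130 w{\left(W{\left(6 \right)},-3 \right)} = 149 + 130 \frac{1 + 6}{-4 - 3} = 149 + 130 \frac{1}{-7} \cdot 7 = 149 + 130 \left(\left(- \frac{1}{7}\right) 7\right) = 149 + 130 \left(-1\right) = 149 - 130 = 19$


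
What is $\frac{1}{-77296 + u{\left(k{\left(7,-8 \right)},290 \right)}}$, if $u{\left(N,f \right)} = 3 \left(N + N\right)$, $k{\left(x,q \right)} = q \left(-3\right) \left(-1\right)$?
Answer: $- \frac{1}{77440} \approx -1.2913 \cdot 10^{-5}$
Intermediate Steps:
$k{\left(x,q \right)} = 3 q$ ($k{\left(x,q \right)} = - 3 q \left(-1\right) = 3 q$)
$u{\left(N,f \right)} = 6 N$ ($u{\left(N,f \right)} = 3 \cdot 2 N = 6 N$)
$\frac{1}{-77296 + u{\left(k{\left(7,-8 \right)},290 \right)}} = \frac{1}{-77296 + 6 \cdot 3 \left(-8\right)} = \frac{1}{-77296 + 6 \left(-24\right)} = \frac{1}{-77296 - 144} = \frac{1}{-77440} = - \frac{1}{77440}$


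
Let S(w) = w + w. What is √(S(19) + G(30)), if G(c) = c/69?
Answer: 2*√5083/23 ≈ 6.1996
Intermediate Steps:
G(c) = c/69 (G(c) = c*(1/69) = c/69)
S(w) = 2*w
√(S(19) + G(30)) = √(2*19 + (1/69)*30) = √(38 + 10/23) = √(884/23) = 2*√5083/23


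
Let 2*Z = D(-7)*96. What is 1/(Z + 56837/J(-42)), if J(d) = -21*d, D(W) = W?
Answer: -882/239515 ≈ -0.0036824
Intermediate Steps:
Z = -336 (Z = (-7*96)/2 = (½)*(-672) = -336)
1/(Z + 56837/J(-42)) = 1/(-336 + 56837/((-21*(-42)))) = 1/(-336 + 56837/882) = 1/(-239515/882) = -882/239515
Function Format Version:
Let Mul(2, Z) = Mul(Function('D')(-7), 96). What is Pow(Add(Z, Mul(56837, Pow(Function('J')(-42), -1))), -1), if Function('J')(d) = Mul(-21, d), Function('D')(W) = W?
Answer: Rational(-882, 239515) ≈ -0.0036824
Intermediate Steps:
Z = -336 (Z = Mul(Rational(1, 2), Mul(-7, 96)) = Mul(Rational(1, 2), -672) = -336)
Pow(Add(Z, Mul(56837, Pow(Function('J')(-42), -1))), -1) = Pow(Add(-336, Mul(56837, Pow(Mul(-21, -42), -1))), -1) = Pow(Add(-336, Mul(56837, Pow(882, -1))), -1) = Pow(Add(-336, Mul(56837, Rational(1, 882))), -1) = Pow(Add(-336, Rational(56837, 882)), -1) = Pow(Rational(-239515, 882), -1) = Rational(-882, 239515)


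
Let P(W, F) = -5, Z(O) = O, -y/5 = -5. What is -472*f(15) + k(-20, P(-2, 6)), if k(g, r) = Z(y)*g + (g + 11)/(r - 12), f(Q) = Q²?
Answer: -1813891/17 ≈ -1.0670e+5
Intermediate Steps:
y = 25 (y = -5*(-5) = 25)
k(g, r) = 25*g + (11 + g)/(-12 + r) (k(g, r) = 25*g + (g + 11)/(r - 12) = 25*g + (11 + g)/(-12 + r))
-472*f(15) + k(-20, P(-2, 6)) = -472*15² + (11 - 299*(-20) + 25*(-20)*(-5))/(-12 - 5) = -472*225 + (11 + 5980 + 2500)/(-17) = -106200 - 1/17*8491 = -106200 - 8491/17 = -1813891/17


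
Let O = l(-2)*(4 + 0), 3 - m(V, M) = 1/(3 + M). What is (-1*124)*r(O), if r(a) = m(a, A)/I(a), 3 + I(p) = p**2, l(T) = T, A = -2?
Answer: -248/61 ≈ -4.0656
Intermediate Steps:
m(V, M) = 3 - 1/(3 + M)
I(p) = -3 + p**2
O = -8 (O = -2*(4 + 0) = -2*4 = -8)
r(a) = 2/(-3 + a**2) (r(a) = ((8 + 3*(-2))/(3 - 2))/(-3 + a**2) = ((8 - 6)/1)/(-3 + a**2) = (1*2)/(-3 + a**2) = 2/(-3 + a**2))
(-1*124)*r(O) = (-1*124)*(2/(-3 + (-8)**2)) = -248/(-3 + 64) = -248/61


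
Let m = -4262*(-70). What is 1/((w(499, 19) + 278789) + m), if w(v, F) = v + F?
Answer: 1/577647 ≈ 1.7312e-6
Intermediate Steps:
m = 298340
w(v, F) = F + v
1/((w(499, 19) + 278789) + m) = 1/(((19 + 499) + 278789) + 298340) = 1/((518 + 278789) + 298340) = 1/(279307 + 298340) = 1/577647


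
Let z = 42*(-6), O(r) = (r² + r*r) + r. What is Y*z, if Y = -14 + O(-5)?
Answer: -7812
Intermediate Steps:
O(r) = r + 2*r² (O(r) = (r² + r²) + r = 2*r² + r = r + 2*r²)
z = -252
Y = 31 (Y = -14 - 5*(1 + 2*(-5)) = -14 - 5*(1 - 10) = -14 - 5*(-9) = -14 + 45 = 31)
Y*z = 31*(-252) = -7812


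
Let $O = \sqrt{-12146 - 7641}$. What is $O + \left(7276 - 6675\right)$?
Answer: $601 + i \sqrt{19787} \approx 601.0 + 140.67 i$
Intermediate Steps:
$O = i \sqrt{19787}$ ($O = \sqrt{-12146 - 7641} = \sqrt{-19787} = i \sqrt{19787} \approx 140.67 i$)
$O + \left(7276 - 6675\right) = i \sqrt{19787} + \left(7276 - 6675\right) = i \sqrt{19787} + 601 = 601 + i \sqrt{19787}$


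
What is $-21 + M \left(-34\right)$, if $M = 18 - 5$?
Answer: $-463$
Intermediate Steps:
$M = 13$
$-21 + M \left(-34\right) = -21 + 13 \left(-34\right) = -21 - 442 = -463$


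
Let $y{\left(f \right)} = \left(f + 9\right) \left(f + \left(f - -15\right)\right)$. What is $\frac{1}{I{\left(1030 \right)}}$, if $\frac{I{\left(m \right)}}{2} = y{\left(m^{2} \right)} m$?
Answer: $\frac{1}{4637168417460100} \approx 2.1565 \cdot 10^{-16}$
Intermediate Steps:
$y{\left(f \right)} = \left(9 + f\right) \left(15 + 2 f\right)$ ($y{\left(f \right)} = \left(9 + f\right) \left(f + \left(f + 15\right)\right) = \left(9 + f\right) \left(f + \left(15 + f\right)\right) = \left(9 + f\right) \left(15 + 2 f\right)$)
$I{\left(m \right)} = 2 m \left(135 + 2 m^{4} + 33 m^{2}\right)$ ($I{\left(m \right)} = 2 \left(135 + 2 \left(m^{2}\right)^{2} + 33 m^{2}\right) m = 2 \left(135 + 2 m^{4} + 33 m^{2}\right) m = 2 m \left(135 + 2 m^{4} + 33 m^{2}\right)$)
$\frac{1}{I{\left(1030 \right)}} = \frac{1}{4 \cdot 1030^{5} + 66 \cdot 1030^{3} + 270 \cdot 1030} = \frac{1}{4 \cdot 1159274074300000 + 66 \cdot 1092727000 + 278100} = \frac{1}{4637096297200000 + 72119982000 + 278100} = \frac{1}{4637168417460100}$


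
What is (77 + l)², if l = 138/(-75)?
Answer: 3530641/625 ≈ 5649.0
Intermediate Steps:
l = -46/25 (l = 138*(-1/75) = -46/25 ≈ -1.8400)
(77 + l)² = (77 - 46/25)² = (1879/25)² = 3530641/625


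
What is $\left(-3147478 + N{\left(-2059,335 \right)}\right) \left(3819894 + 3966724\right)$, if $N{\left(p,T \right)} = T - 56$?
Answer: $-24506036382982$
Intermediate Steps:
$N{\left(p,T \right)} = -56 + T$
$\left(-3147478 + N{\left(-2059,335 \right)}\right) \left(3819894 + 3966724\right) = \left(-3147478 + \left(-56 + 335\right)\right) \left(3819894 + 3966724\right) = \left(-3147478 + 279\right) 7786618 = \left(-3147199\right) 7786618 = -24506036382982$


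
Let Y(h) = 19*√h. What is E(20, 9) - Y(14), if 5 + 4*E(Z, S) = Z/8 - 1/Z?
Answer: -51/80 - 19*√14 ≈ -71.729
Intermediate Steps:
E(Z, S) = -5/4 - 1/(4*Z) + Z/32 (E(Z, S) = -5/4 + (Z/8 - 1/Z)/4 = -5/4 + (-1/Z + Z/8)/4 = -5/4 + (-1/(4*Z) + Z/32) = -5/4 - 1/(4*Z) + Z/32)
E(20, 9) - Y(14) = (1/32)*(-8 + 20*(-40 + 20))/20 - 19*√14 = (1/32)*(1/20)*(-8 + 20*(-20)) - 19*√14 = (1/32)*(1/20)*(-8 - 400) - 19*√14 = (1/32)*(1/20)*(-408) - 19*√14 = -51/80 - 19*√14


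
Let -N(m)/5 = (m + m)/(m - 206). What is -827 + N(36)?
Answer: -14023/17 ≈ -824.88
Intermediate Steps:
N(m) = -10*m/(-206 + m) (N(m) = -5*(m + m)/(m - 206) = -5*2*m/(-206 + m) = -10*m/(-206 + m))
-827 + N(36) = -827 - 10*36/(-206 + 36) = -827 - 10*36/(-170) = -827 - 10*36*(-1/170) = -827 + 36/17 = -14023/17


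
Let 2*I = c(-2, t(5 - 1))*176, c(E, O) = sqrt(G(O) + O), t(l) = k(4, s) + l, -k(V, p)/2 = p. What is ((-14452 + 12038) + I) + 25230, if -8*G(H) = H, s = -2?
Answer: 22816 + 88*sqrt(7) ≈ 23049.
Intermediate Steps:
G(H) = -H/8
k(V, p) = -2*p
t(l) = 4 + l (t(l) = -2*(-2) + l = 4 + l)
c(E, O) = sqrt(14)*sqrt(O)/4 (c(E, O) = sqrt(-O/8 + O) = sqrt(7*O/8) = sqrt(14)*sqrt(O)/4)
I = 88*sqrt(7) (I = ((sqrt(14)*sqrt(4 + (5 - 1))/4)*176)/2 = ((sqrt(14)*sqrt(4 + 4)/4)*176)/2 = ((sqrt(14)*sqrt(8)/4)*176)/2 = ((sqrt(14)*(2*sqrt(2))/4)*176)/2 = (sqrt(7)*176)/2 = (176*sqrt(7))/2 = 88*sqrt(7) ≈ 232.83)
((-14452 + 12038) + I) + 25230 = ((-14452 + 12038) + 88*sqrt(7)) + 25230 = (-2414 + 88*sqrt(7)) + 25230 = 22816 + 88*sqrt(7)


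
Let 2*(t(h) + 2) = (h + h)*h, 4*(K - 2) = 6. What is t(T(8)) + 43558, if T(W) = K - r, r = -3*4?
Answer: 175185/4 ≈ 43796.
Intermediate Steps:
K = 7/2 (K = 2 + (¼)*6 = 2 + 3/2 = 7/2 ≈ 3.5000)
r = -12
T(W) = 31/2 (T(W) = 7/2 - 1*(-12) = 7/2 + 12 = 31/2)
t(h) = -2 + h² (t(h) = -2 + ((h + h)*h)/2 = -2 + ((2*h)*h)/2 = -2 + (2*h²)/2 = -2 + h²)
t(T(8)) + 43558 = (-2 + (31/2)²) + 43558 = (-2 + 961/4) + 43558 = 953/4 + 43558 = 175185/4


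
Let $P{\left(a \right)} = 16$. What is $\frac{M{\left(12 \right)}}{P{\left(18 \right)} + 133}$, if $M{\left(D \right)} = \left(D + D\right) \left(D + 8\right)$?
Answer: $\frac{480}{149} \approx 3.2215$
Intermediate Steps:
$M{\left(D \right)} = 2 D \left(8 + D\right)$
$\frac{M{\left(12 \right)}}{P{\left(18 \right)} + 133} = \frac{2 \cdot 12 \left(8 + 12\right)}{16 + 133} = \frac{2 \cdot 12 \cdot 20}{149} = 480 \cdot \frac{1}{149} = \frac{480}{149}$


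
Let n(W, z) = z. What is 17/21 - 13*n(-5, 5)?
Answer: -1348/21 ≈ -64.190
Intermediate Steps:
17/21 - 13*n(-5, 5) = 17/21 - 13*5 = 17*(1/21) - 65 = 17/21 - 65 = -1348/21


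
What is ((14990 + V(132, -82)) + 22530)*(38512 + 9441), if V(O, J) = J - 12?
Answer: 1794688978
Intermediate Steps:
V(O, J) = -12 + J
((14990 + V(132, -82)) + 22530)*(38512 + 9441) = ((14990 + (-12 - 82)) + 22530)*(38512 + 9441) = ((14990 - 94) + 22530)*47953 = (14896 + 22530)*47953 = 37426*47953 = 1794688978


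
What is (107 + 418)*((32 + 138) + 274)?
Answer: 233100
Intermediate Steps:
(107 + 418)*((32 + 138) + 274) = 525*(170 + 274) = 525*444 = 233100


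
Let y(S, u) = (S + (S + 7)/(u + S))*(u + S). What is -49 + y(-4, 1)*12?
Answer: 131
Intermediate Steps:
y(S, u) = (S + u)*(S + (7 + S)/(S + u)) (y(S, u) = (S + (7 + S)/(S + u))*(S + u) = (S + u)*(S + (7 + S)/(S + u)))
-49 + y(-4, 1)*12 = -49 + (7 - 4 + (-4)² - 4*1)*12 = -49 + (7 - 4 + 16 - 4)*12 = -49 + 15*12 = -49 + 180 = 131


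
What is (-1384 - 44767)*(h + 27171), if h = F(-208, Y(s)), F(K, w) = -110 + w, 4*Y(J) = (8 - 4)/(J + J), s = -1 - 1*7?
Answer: -19982229225/16 ≈ -1.2489e+9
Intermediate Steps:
s = -8 (s = -1 - 7 = -8)
Y(J) = 1/(2*J) (Y(J) = ((8 - 4)/(J + J))/4 = (4/((2*J)))/4 = (4*(1/(2*J)))/4 = (2/J)/4 = 1/(2*J))
h = -1761/16 (h = -110 + (1/2)/(-8) = -110 + (1/2)*(-1/8) = -110 - 1/16 = -1761/16 ≈ -110.06)
(-1384 - 44767)*(h + 27171) = (-1384 - 44767)*(-1761/16 + 27171) = -46151*432975/16 = -19982229225/16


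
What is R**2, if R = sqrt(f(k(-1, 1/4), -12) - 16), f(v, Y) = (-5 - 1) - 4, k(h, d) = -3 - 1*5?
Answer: -26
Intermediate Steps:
k(h, d) = -8 (k(h, d) = -3 - 5 = -8)
f(v, Y) = -10 (f(v, Y) = -6 - 4 = -10)
R = I*sqrt(26) (R = sqrt(-10 - 16) = sqrt(-26) = I*sqrt(26) ≈ 5.099*I)
R**2 = (I*sqrt(26))**2 = -26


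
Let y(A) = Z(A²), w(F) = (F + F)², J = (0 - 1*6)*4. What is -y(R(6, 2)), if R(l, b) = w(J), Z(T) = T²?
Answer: -28179280429056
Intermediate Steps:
J = -24 (J = (0 - 6)*4 = -6*4 = -24)
w(F) = 4*F² (w(F) = (2*F)² = 4*F²)
R(l, b) = 2304 (R(l, b) = 4*(-24)² = 4*576 = 2304)
y(A) = A⁴ (y(A) = (A²)² = A⁴)
-y(R(6, 2)) = -1*2304⁴ = -1*28179280429056 = -28179280429056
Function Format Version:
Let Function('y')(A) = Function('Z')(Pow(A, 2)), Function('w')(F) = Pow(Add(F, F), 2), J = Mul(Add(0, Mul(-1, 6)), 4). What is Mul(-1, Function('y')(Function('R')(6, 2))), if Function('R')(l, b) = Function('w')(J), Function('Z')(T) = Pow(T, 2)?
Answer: -28179280429056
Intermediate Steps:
J = -24 (J = Mul(Add(0, -6), 4) = Mul(-6, 4) = -24)
Function('w')(F) = Mul(4, Pow(F, 2)) (Function('w')(F) = Pow(Mul(2, F), 2) = Mul(4, Pow(F, 2)))
Function('R')(l, b) = 2304 (Function('R')(l, b) = Mul(4, Pow(-24, 2)) = Mul(4, 576) = 2304)
Function('y')(A) = Pow(A, 4) (Function('y')(A) = Pow(Pow(A, 2), 2) = Pow(A, 4))
Mul(-1, Function('y')(Function('R')(6, 2))) = Mul(-1, Pow(2304, 4)) = Mul(-1, 28179280429056) = -28179280429056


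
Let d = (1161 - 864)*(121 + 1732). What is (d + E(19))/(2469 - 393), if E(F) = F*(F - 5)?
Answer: 550607/2076 ≈ 265.23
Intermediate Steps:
d = 550341 (d = 297*1853 = 550341)
E(F) = F*(-5 + F)
(d + E(19))/(2469 - 393) = (550341 + 19*(-5 + 19))/(2469 - 393) = (550341 + 19*14)/2076 = (550341 + 266)*(1/2076) = 550607*(1/2076) = 550607/2076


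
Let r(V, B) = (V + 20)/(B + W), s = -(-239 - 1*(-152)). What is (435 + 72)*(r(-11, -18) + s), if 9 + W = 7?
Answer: 877617/20 ≈ 43881.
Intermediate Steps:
s = 87 (s = -(-239 + 152) = -1*(-87) = 87)
W = -2 (W = -9 + 7 = -2)
r(V, B) = (20 + V)/(-2 + B) (r(V, B) = (V + 20)/(B - 2) = (20 + V)/(-2 + B))
(435 + 72)*(r(-11, -18) + s) = (435 + 72)*((20 - 11)/(-2 - 18) + 87) = 507*(9/(-20) + 87) = 507*(-1/20*9 + 87) = 507*(-9/20 + 87) = 507*(1731/20) = 877617/20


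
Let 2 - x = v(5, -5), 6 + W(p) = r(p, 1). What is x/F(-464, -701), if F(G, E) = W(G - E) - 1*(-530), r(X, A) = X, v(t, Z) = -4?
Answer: 6/761 ≈ 0.0078844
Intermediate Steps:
W(p) = -6 + p
x = 6 (x = 2 - 1*(-4) = 2 + 4 = 6)
F(G, E) = 524 + G - E (F(G, E) = (-6 + (G - E)) - 1*(-530) = (-6 + G - E) + 530 = 524 + G - E)
x/F(-464, -701) = 6/(524 - 464 - 1*(-701)) = 6/(524 - 464 + 701) = 6/761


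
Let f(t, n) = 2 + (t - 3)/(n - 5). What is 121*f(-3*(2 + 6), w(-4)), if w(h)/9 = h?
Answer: 13189/41 ≈ 321.68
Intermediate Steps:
w(h) = 9*h
f(t, n) = 2 + (-3 + t)/(-5 + n)
121*f(-3*(2 + 6), w(-4)) = 121*((-13 - 3*(2 + 6) + 2*(9*(-4)))/(-5 + 9*(-4))) = 121*((-13 - 3*8 + 2*(-36))/(-5 - 36)) = 121*((-13 - 24 - 72)/(-41)) = 121*(-1/41*(-109)) = 121*(109/41) = 13189/41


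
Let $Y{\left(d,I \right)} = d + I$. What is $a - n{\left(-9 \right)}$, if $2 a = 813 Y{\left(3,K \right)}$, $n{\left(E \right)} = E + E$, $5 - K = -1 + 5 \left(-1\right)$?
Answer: $5709$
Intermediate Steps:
$K = 11$ ($K = 5 - \left(-1 + 5 \left(-1\right)\right) = 5 - \left(-1 - 5\right) = 5 - -6 = 5 + 6 = 11$)
$Y{\left(d,I \right)} = I + d$
$n{\left(E \right)} = 2 E$
$a = 5691$ ($a = \frac{813 \left(11 + 3\right)}{2} = \frac{813 \cdot 14}{2} = \frac{1}{2} \cdot 11382 = 5691$)
$a - n{\left(-9 \right)} = 5691 - 2 \left(-9\right) = 5691 - -18 = 5691 + 18 = 5709$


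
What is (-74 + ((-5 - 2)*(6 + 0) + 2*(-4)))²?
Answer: 15376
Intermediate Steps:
(-74 + ((-5 - 2)*(6 + 0) + 2*(-4)))² = (-74 + (-7*6 - 8))² = (-74 + (-42 - 8))² = (-74 - 50)² = (-124)² = 15376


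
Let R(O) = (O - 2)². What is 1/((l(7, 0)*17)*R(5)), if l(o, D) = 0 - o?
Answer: -1/1071 ≈ -0.00093371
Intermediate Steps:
R(O) = (-2 + O)²
l(o, D) = -o
1/((l(7, 0)*17)*R(5)) = 1/((-1*7*17)*(-2 + 5)²) = 1/(-7*17*3²) = 1/(-119*9) = 1/(-1071) = -1/1071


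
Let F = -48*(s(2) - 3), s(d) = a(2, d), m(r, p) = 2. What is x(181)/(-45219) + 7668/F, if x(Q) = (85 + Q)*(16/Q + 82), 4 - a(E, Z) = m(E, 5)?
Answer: 5214175409/32738556 ≈ 159.27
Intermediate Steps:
a(E, Z) = 2 (a(E, Z) = 4 - 1*2 = 4 - 2 = 2)
s(d) = 2
F = 48 (F = -48*(2 - 3) = -48*(-1) = 48)
x(Q) = (82 + 16/Q)*(85 + Q) (x(Q) = (85 + Q)*(82 + 16/Q) = (82 + 16/Q)*(85 + Q))
x(181)/(-45219) + 7668/F = (6986 + 82*181 + 1360/181)/(-45219) + 7668/48 = (6986 + 14842 + 1360*(1/181))*(-1/45219) + 7668*(1/48) = (6986 + 14842 + 1360/181)*(-1/45219) + 639/4 = (3952228/181)*(-1/45219) + 639/4 = -3952228/8184639 + 639/4 = 5214175409/32738556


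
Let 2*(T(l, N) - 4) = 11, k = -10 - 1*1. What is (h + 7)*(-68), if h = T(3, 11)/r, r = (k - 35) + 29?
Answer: -438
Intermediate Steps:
k = -11 (k = -10 - 1 = -11)
T(l, N) = 19/2 (T(l, N) = 4 + (½)*11 = 4 + 11/2 = 19/2)
r = -17 (r = (-11 - 35) + 29 = -46 + 29 = -17)
h = -19/34 (h = (19/2)/(-17) = (19/2)*(-1/17) = -19/34 ≈ -0.55882)
(h + 7)*(-68) = (-19/34 + 7)*(-68) = (219/34)*(-68) = -438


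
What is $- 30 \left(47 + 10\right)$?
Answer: $-1710$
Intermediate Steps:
$- 30 \left(47 + 10\right) = \left(-30\right) 57 = -1710$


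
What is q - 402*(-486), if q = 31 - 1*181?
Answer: 195222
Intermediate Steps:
q = -150 (q = 31 - 181 = -150)
q - 402*(-486) = -150 - 402*(-486) = -150 + 195372 = 195222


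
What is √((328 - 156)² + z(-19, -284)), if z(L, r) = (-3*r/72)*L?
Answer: 7*√21570/6 ≈ 171.35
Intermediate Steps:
z(L, r) = -L*r/24 (z(L, r) = (-3*r*(1/72))*L = (-r/24)*L = -L*r/24)
√((328 - 156)² + z(-19, -284)) = √((328 - 156)² - 1/24*(-19)*(-284)) = √(172² - 1349/6) = √(29584 - 1349/6) = √(176155/6) = 7*√21570/6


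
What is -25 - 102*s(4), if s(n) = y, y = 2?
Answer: -229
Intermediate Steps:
s(n) = 2
-25 - 102*s(4) = -25 - 102*2 = -25 - 204 = -229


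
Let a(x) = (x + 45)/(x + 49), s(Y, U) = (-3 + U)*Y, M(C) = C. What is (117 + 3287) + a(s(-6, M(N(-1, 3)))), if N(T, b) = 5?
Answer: 125981/37 ≈ 3404.9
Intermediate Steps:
s(Y, U) = Y*(-3 + U)
a(x) = (45 + x)/(49 + x)
(117 + 3287) + a(s(-6, M(N(-1, 3)))) = (117 + 3287) + (45 - 6*(-3 + 5))/(49 - 6*(-3 + 5)) = 3404 + (45 - 6*2)/(49 - 6*2) = 3404 + (45 - 12)/(49 - 12) = 3404 + 33/37 = 125981/37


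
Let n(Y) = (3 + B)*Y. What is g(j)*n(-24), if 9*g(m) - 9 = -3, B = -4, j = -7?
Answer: 16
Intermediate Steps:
g(m) = 2/3 (g(m) = 1 + (1/9)*(-3) = 1 - 1/3 = 2/3)
n(Y) = -Y (n(Y) = (3 - 4)*Y = -Y)
g(j)*n(-24) = 2*(-1*(-24))/3 = (2/3)*24 = 16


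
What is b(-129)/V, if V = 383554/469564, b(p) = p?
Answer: -30286878/191777 ≈ -157.93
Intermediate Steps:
V = 191777/234782 (V = 383554*(1/469564) = 191777/234782 ≈ 0.81683)
b(-129)/V = -129/191777/234782 = -129*234782/191777 = -30286878/191777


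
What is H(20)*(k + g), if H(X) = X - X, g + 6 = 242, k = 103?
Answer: 0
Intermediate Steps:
g = 236 (g = -6 + 242 = 236)
H(X) = 0
H(20)*(k + g) = 0*(103 + 236) = 0*339 = 0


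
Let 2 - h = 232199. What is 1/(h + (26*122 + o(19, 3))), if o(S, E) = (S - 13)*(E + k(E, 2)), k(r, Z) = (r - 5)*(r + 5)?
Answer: -1/229103 ≈ -4.3648e-6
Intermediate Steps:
h = -232197 (h = 2 - 1*232199 = 2 - 232199 = -232197)
k(r, Z) = (-5 + r)*(5 + r)
o(S, E) = (-13 + S)*(-25 + E + E**2) (o(S, E) = (S - 13)*(E + (-25 + E**2)) = (-13 + S)*(-25 + E + E**2))
1/(h + (26*122 + o(19, 3))) = 1/(-232197 + (26*122 + (325 - 13*3 - 13*3**2 + 3*19 + 19*(-25 + 3**2)))) = 1/(-232197 + (3172 + (325 - 39 - 13*9 + 57 + 19*(-25 + 9)))) = 1/(-232197 + (3172 + (325 - 39 - 117 + 57 + 19*(-16)))) = 1/(-232197 + (3172 + (325 - 39 - 117 + 57 - 304))) = 1/(-232197 + (3172 - 78)) = 1/(-232197 + 3094) = 1/(-229103) = -1/229103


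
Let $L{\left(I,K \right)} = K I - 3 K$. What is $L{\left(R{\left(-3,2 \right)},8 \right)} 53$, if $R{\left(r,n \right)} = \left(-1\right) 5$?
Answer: $-3392$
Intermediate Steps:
$R{\left(r,n \right)} = -5$
$L{\left(I,K \right)} = - 3 K + I K$ ($L{\left(I,K \right)} = I K - 3 K = - 3 K + I K$)
$L{\left(R{\left(-3,2 \right)},8 \right)} 53 = 8 \left(-3 - 5\right) 53 = 8 \left(-8\right) 53 = \left(-64\right) 53 = -3392$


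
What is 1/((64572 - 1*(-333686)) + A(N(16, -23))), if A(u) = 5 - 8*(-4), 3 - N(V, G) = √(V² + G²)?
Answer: 1/398295 ≈ 2.5107e-6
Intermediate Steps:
N(V, G) = 3 - √(G² + V²) (N(V, G) = 3 - √(V² + G²) = 3 - √(G² + V²))
A(u) = 37 (A(u) = 5 + 32 = 37)
1/((64572 - 1*(-333686)) + A(N(16, -23))) = 1/((64572 - 1*(-333686)) + 37) = 1/((64572 + 333686) + 37) = 1/(398258 + 37) = 1/398295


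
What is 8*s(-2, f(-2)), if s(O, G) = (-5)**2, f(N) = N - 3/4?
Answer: 200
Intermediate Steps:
f(N) = -3/4 + N (f(N) = N - 3*1/4 = N - 3/4 = -3/4 + N)
s(O, G) = 25
8*s(-2, f(-2)) = 8*25 = 200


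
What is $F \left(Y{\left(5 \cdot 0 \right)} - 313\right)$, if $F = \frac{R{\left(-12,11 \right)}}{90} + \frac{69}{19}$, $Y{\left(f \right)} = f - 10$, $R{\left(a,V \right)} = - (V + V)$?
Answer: $- \frac{49232}{45} \approx -1094.0$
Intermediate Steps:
$R{\left(a,V \right)} = - 2 V$
$Y{\left(f \right)} = -10 + f$
$F = \frac{2896}{855}$ ($F = \frac{\left(-2\right) 11}{90} + \frac{69}{19} = \left(-22\right) \frac{1}{90} + 69 \cdot \frac{1}{19} = - \frac{11}{45} + \frac{69}{19} = \frac{2896}{855} \approx 3.3871$)
$F \left(Y{\left(5 \cdot 0 \right)} - 313\right) = \frac{2896 \left(\left(-10 + 5 \cdot 0\right) - 313\right)}{855} = \frac{2896 \left(\left(-10 + 0\right) - 313\right)}{855} = \frac{2896 \left(-10 - 313\right)}{855} = \frac{2896}{855} \left(-323\right) = - \frac{49232}{45}$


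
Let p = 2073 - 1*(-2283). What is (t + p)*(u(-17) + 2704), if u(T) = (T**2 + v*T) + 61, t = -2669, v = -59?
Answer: 6844159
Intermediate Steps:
u(T) = 61 + T**2 - 59*T (u(T) = (T**2 - 59*T) + 61 = 61 + T**2 - 59*T)
p = 4356 (p = 2073 + 2283 = 4356)
(t + p)*(u(-17) + 2704) = (-2669 + 4356)*((61 + (-17)**2 - 59*(-17)) + 2704) = 1687*((61 + 289 + 1003) + 2704) = 1687*(1353 + 2704) = 1687*4057 = 6844159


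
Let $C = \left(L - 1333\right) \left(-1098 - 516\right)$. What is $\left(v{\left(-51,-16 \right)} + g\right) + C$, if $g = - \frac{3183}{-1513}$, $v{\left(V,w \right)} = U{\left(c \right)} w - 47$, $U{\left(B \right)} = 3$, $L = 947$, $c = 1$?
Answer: $\frac{942464500}{1513} \approx 6.2291 \cdot 10^{5}$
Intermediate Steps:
$v{\left(V,w \right)} = -47 + 3 w$ ($v{\left(V,w \right)} = 3 w - 47 = -47 + 3 w$)
$g = \frac{3183}{1513}$ ($g = \left(-3183\right) \left(- \frac{1}{1513}\right) = \frac{3183}{1513} \approx 2.1038$)
$C = 623004$ ($C = \left(947 - 1333\right) \left(-1098 - 516\right) = \left(-386\right) \left(-1614\right) = 623004$)
$\left(v{\left(-51,-16 \right)} + g\right) + C = \left(\left(-47 + 3 \left(-16\right)\right) + \frac{3183}{1513}\right) + 623004 = \left(\left(-47 - 48\right) + \frac{3183}{1513}\right) + 623004 = \left(-95 + \frac{3183}{1513}\right) + 623004 = - \frac{140552}{1513} + 623004 = \frac{942464500}{1513}$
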